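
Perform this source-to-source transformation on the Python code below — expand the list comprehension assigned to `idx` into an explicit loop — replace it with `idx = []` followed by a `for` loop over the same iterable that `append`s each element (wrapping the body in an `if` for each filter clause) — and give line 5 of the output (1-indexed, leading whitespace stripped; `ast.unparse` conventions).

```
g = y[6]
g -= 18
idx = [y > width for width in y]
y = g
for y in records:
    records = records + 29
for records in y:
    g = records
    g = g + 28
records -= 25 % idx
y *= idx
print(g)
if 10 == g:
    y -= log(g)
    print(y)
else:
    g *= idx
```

idx.append(y > width)

Transformed code:
g = y[6]
g -= 18
idx = []
for width in y:
    idx.append(y > width)
y = g
for y in records:
    records = records + 29
for records in y:
    g = records
    g = g + 28
records -= 25 % idx
y *= idx
print(g)
if 10 == g:
    y -= log(g)
    print(y)
else:
    g *= idx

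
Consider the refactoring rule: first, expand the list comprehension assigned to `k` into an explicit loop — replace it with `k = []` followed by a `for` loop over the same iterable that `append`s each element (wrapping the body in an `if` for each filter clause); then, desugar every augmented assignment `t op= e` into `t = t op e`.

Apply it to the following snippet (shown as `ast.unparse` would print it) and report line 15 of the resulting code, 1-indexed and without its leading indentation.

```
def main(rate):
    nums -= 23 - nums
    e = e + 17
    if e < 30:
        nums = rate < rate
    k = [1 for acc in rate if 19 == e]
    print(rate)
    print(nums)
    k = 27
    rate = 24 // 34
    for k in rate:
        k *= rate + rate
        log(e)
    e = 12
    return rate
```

Transformed code:
def main(rate):
    nums = nums - (23 - nums)
    e = e + 17
    if e < 30:
        nums = rate < rate
    k = []
    for acc in rate:
        if 19 == e:
            k.append(1)
    print(rate)
    print(nums)
    k = 27
    rate = 24 // 34
    for k in rate:
        k = k * (rate + rate)
        log(e)
    e = 12
    return rate

k = k * (rate + rate)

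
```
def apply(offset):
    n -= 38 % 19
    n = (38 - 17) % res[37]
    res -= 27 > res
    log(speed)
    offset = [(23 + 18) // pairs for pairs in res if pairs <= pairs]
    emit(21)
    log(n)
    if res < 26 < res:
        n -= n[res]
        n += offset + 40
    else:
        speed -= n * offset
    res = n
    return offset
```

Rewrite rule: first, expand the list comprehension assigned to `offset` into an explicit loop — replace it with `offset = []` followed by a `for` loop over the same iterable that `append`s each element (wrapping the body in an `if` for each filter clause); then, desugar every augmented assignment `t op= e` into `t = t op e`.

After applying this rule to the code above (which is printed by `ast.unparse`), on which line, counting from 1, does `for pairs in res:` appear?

Transformed code:
def apply(offset):
    n = n - 38 % 19
    n = (38 - 17) % res[37]
    res = res - (27 > res)
    log(speed)
    offset = []
    for pairs in res:
        if pairs <= pairs:
            offset.append((23 + 18) // pairs)
    emit(21)
    log(n)
    if res < 26 < res:
        n = n - n[res]
        n = n + (offset + 40)
    else:
        speed = speed - n * offset
    res = n
    return offset

7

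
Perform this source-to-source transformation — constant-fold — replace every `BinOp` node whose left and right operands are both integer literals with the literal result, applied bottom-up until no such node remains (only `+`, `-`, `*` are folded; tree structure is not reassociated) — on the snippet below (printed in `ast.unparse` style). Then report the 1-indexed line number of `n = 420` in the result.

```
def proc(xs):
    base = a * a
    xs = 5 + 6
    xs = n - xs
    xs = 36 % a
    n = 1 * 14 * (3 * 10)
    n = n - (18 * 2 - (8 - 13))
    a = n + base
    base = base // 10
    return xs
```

Transformed code:
def proc(xs):
    base = a * a
    xs = 11
    xs = n - xs
    xs = 36 % a
    n = 420
    n = n - 41
    a = n + base
    base = base // 10
    return xs

6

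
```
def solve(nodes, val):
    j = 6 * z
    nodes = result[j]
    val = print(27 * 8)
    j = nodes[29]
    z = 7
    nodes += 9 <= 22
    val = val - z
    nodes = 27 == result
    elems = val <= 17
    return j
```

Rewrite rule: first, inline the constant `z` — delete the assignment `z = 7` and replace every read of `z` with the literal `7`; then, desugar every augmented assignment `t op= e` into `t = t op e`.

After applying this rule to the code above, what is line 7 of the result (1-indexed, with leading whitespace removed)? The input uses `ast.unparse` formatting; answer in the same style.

val = val - 7

Transformed code:
def solve(nodes, val):
    j = 6 * 7
    nodes = result[j]
    val = print(27 * 8)
    j = nodes[29]
    nodes = nodes + (9 <= 22)
    val = val - 7
    nodes = 27 == result
    elems = val <= 17
    return j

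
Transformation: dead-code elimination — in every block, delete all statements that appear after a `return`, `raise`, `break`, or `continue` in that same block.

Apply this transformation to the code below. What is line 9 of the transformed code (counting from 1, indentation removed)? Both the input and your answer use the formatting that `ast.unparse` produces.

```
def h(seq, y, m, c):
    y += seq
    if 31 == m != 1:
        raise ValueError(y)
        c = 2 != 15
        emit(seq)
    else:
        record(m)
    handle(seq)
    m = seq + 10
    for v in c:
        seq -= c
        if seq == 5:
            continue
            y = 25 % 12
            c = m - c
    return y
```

Transformed code:
def h(seq, y, m, c):
    y += seq
    if 31 == m != 1:
        raise ValueError(y)
    else:
        record(m)
    handle(seq)
    m = seq + 10
    for v in c:
        seq -= c
        if seq == 5:
            continue
    return y

for v in c:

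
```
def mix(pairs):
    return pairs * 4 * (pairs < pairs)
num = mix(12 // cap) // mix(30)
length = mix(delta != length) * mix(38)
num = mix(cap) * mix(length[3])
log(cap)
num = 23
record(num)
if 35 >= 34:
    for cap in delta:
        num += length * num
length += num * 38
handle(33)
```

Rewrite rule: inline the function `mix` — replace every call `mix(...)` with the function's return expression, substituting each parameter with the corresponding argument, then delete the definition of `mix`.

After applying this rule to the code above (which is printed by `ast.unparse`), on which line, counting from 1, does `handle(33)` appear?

11

Transformed code:
num = 12 // cap * 4 * (12 // cap < 12 // cap) // (30 * 4 * (30 < 30))
length = (delta != length) * 4 * ((delta != length) < (delta != length)) * (38 * 4 * (38 < 38))
num = cap * 4 * (cap < cap) * (length[3] * 4 * (length[3] < length[3]))
log(cap)
num = 23
record(num)
if 35 >= 34:
    for cap in delta:
        num += length * num
length += num * 38
handle(33)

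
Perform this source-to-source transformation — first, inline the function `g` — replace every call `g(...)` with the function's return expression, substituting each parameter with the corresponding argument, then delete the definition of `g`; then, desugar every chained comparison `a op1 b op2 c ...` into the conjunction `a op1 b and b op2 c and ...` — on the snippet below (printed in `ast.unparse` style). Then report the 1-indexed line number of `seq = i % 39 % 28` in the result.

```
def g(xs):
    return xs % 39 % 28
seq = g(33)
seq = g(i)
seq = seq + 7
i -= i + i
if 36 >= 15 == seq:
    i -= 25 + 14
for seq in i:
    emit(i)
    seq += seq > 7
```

2

Transformed code:
seq = 33 % 39 % 28
seq = i % 39 % 28
seq = seq + 7
i -= i + i
if 36 >= 15 and 15 == seq:
    i -= 25 + 14
for seq in i:
    emit(i)
    seq += seq > 7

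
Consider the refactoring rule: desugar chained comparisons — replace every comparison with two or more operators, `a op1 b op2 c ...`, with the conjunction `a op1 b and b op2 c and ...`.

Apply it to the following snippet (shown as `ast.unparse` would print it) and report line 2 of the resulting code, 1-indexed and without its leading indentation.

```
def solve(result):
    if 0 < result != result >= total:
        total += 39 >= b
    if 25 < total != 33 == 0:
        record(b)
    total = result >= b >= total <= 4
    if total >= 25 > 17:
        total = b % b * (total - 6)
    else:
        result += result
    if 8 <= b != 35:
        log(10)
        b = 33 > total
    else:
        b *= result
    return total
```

if 0 < result and result != result and (result >= total):

Transformed code:
def solve(result):
    if 0 < result and result != result and (result >= total):
        total += 39 >= b
    if 25 < total and total != 33 and (33 == 0):
        record(b)
    total = result >= b and b >= total and (total <= 4)
    if total >= 25 and 25 > 17:
        total = b % b * (total - 6)
    else:
        result += result
    if 8 <= b and b != 35:
        log(10)
        b = 33 > total
    else:
        b *= result
    return total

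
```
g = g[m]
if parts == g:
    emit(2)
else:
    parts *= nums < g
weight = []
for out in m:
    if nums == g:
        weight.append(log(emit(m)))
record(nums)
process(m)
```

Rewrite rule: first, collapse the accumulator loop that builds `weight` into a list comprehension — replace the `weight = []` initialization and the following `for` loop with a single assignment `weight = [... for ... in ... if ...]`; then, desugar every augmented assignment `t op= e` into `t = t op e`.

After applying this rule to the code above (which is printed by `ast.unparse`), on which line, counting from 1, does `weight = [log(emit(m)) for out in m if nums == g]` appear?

6

Transformed code:
g = g[m]
if parts == g:
    emit(2)
else:
    parts = parts * (nums < g)
weight = [log(emit(m)) for out in m if nums == g]
record(nums)
process(m)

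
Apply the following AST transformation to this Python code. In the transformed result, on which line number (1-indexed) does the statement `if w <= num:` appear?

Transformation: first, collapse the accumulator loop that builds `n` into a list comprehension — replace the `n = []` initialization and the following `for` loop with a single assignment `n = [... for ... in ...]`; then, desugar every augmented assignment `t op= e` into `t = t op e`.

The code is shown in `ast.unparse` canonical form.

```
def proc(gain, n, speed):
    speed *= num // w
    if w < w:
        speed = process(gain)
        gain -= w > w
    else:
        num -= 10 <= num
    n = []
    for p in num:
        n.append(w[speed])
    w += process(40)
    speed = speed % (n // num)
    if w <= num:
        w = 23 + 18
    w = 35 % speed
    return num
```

11

Transformed code:
def proc(gain, n, speed):
    speed = speed * (num // w)
    if w < w:
        speed = process(gain)
        gain = gain - (w > w)
    else:
        num = num - (10 <= num)
    n = [w[speed] for p in num]
    w = w + process(40)
    speed = speed % (n // num)
    if w <= num:
        w = 23 + 18
    w = 35 % speed
    return num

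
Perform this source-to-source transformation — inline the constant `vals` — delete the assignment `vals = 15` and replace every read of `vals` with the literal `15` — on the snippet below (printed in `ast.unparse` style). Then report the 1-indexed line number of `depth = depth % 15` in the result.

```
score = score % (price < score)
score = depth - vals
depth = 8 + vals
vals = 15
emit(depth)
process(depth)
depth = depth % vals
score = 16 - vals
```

6

Transformed code:
score = score % (price < score)
score = depth - 15
depth = 8 + 15
emit(depth)
process(depth)
depth = depth % 15
score = 16 - 15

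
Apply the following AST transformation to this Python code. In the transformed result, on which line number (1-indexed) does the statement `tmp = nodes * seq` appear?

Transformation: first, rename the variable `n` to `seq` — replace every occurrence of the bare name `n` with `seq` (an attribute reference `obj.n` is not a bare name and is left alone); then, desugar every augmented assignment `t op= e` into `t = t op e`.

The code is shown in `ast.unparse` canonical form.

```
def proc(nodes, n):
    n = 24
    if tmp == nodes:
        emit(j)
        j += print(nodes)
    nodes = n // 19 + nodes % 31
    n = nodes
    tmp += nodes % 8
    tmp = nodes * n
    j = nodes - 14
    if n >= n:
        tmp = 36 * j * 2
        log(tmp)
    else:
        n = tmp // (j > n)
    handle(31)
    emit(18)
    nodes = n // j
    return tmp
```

Transformed code:
def proc(nodes, seq):
    seq = 24
    if tmp == nodes:
        emit(j)
        j = j + print(nodes)
    nodes = seq // 19 + nodes % 31
    seq = nodes
    tmp = tmp + nodes % 8
    tmp = nodes * seq
    j = nodes - 14
    if seq >= seq:
        tmp = 36 * j * 2
        log(tmp)
    else:
        seq = tmp // (j > seq)
    handle(31)
    emit(18)
    nodes = seq // j
    return tmp

9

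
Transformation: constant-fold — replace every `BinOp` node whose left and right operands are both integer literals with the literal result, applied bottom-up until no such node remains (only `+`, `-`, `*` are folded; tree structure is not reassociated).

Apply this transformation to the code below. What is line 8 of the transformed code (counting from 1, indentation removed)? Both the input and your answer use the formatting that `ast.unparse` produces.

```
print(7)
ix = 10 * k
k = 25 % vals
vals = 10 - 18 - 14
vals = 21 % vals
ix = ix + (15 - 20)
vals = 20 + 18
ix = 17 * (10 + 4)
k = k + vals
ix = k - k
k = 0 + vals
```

Transformed code:
print(7)
ix = 10 * k
k = 25 % vals
vals = -22
vals = 21 % vals
ix = ix + -5
vals = 38
ix = 238
k = k + vals
ix = k - k
k = 0 + vals

ix = 238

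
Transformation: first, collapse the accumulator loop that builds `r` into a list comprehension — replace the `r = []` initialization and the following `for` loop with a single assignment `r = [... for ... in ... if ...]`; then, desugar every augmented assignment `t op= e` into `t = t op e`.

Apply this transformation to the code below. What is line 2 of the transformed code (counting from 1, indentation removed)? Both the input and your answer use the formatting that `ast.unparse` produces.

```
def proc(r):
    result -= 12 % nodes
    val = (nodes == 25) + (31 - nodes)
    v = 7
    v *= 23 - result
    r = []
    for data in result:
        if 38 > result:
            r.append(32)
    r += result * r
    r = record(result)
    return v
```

Transformed code:
def proc(r):
    result = result - 12 % nodes
    val = (nodes == 25) + (31 - nodes)
    v = 7
    v = v * (23 - result)
    r = [32 for data in result if 38 > result]
    r = r + result * r
    r = record(result)
    return v

result = result - 12 % nodes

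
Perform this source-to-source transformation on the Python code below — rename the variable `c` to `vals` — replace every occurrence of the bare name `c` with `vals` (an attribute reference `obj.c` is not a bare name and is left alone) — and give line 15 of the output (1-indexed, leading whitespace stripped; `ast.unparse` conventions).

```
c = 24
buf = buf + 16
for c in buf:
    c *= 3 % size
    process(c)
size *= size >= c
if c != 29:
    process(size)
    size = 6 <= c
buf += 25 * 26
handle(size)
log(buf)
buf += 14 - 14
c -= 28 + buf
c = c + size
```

vals = vals + size

Transformed code:
vals = 24
buf = buf + 16
for vals in buf:
    vals *= 3 % size
    process(vals)
size *= size >= vals
if vals != 29:
    process(size)
    size = 6 <= vals
buf += 25 * 26
handle(size)
log(buf)
buf += 14 - 14
vals -= 28 + buf
vals = vals + size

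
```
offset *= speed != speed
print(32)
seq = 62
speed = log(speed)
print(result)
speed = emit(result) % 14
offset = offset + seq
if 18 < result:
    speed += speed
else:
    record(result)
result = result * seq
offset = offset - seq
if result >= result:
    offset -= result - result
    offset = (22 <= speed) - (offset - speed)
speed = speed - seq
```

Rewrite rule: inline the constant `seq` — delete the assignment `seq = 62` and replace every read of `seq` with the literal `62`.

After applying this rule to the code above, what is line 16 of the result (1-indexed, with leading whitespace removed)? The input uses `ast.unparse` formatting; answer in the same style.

speed = speed - 62

Transformed code:
offset *= speed != speed
print(32)
speed = log(speed)
print(result)
speed = emit(result) % 14
offset = offset + 62
if 18 < result:
    speed += speed
else:
    record(result)
result = result * 62
offset = offset - 62
if result >= result:
    offset -= result - result
    offset = (22 <= speed) - (offset - speed)
speed = speed - 62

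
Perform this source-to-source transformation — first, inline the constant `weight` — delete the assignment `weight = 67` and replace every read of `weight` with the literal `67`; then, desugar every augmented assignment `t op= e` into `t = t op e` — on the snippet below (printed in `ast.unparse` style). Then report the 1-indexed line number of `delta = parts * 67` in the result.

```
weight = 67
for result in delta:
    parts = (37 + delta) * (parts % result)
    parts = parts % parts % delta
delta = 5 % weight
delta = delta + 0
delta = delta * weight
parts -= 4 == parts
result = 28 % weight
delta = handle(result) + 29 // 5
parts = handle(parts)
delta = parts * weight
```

Transformed code:
for result in delta:
    parts = (37 + delta) * (parts % result)
    parts = parts % parts % delta
delta = 5 % 67
delta = delta + 0
delta = delta * 67
parts = parts - (4 == parts)
result = 28 % 67
delta = handle(result) + 29 // 5
parts = handle(parts)
delta = parts * 67

11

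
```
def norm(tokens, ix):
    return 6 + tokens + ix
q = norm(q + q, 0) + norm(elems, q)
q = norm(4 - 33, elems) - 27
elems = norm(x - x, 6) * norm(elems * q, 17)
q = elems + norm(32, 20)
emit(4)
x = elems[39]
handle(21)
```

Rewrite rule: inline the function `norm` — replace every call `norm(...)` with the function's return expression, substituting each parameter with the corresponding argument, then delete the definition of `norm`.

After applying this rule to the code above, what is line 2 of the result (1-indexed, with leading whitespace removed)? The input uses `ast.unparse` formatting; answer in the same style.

q = 6 + (4 - 33) + elems - 27

Transformed code:
q = 6 + (q + q) + 0 + (6 + elems + q)
q = 6 + (4 - 33) + elems - 27
elems = (6 + (x - x) + 6) * (6 + elems * q + 17)
q = elems + (6 + 32 + 20)
emit(4)
x = elems[39]
handle(21)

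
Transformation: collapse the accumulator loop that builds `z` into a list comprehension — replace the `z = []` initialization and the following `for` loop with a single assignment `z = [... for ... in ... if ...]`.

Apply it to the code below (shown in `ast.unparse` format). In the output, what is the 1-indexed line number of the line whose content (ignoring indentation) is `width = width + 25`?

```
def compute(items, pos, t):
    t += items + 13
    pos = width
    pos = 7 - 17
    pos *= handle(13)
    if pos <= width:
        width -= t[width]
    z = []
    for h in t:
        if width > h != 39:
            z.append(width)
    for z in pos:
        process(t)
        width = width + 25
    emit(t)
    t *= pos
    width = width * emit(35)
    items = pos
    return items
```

11

Transformed code:
def compute(items, pos, t):
    t += items + 13
    pos = width
    pos = 7 - 17
    pos *= handle(13)
    if pos <= width:
        width -= t[width]
    z = [width for h in t if width > h != 39]
    for z in pos:
        process(t)
        width = width + 25
    emit(t)
    t *= pos
    width = width * emit(35)
    items = pos
    return items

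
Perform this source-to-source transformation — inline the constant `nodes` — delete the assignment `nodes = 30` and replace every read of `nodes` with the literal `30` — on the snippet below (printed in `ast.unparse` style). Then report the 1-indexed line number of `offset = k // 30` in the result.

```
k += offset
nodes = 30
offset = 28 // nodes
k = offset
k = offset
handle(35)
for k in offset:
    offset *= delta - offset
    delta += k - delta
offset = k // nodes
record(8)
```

9

Transformed code:
k += offset
offset = 28 // 30
k = offset
k = offset
handle(35)
for k in offset:
    offset *= delta - offset
    delta += k - delta
offset = k // 30
record(8)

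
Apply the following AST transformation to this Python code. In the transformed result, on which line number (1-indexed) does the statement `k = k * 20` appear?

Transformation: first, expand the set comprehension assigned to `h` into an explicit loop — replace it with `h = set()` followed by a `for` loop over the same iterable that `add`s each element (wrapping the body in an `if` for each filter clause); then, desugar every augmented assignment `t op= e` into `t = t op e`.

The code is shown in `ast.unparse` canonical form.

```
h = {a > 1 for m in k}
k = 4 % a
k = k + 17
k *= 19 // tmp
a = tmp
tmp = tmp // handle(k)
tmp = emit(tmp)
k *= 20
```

10

Transformed code:
h = set()
for m in k:
    h.add(a > 1)
k = 4 % a
k = k + 17
k = k * (19 // tmp)
a = tmp
tmp = tmp // handle(k)
tmp = emit(tmp)
k = k * 20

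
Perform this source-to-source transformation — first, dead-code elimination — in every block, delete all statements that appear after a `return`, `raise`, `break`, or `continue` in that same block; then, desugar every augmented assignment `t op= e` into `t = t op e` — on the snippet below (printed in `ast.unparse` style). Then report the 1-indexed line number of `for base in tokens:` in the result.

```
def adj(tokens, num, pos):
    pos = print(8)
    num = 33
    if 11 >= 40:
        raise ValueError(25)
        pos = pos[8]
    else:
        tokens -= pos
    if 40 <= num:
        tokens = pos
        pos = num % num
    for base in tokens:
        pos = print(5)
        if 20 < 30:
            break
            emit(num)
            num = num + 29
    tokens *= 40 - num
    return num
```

Transformed code:
def adj(tokens, num, pos):
    pos = print(8)
    num = 33
    if 11 >= 40:
        raise ValueError(25)
    else:
        tokens = tokens - pos
    if 40 <= num:
        tokens = pos
        pos = num % num
    for base in tokens:
        pos = print(5)
        if 20 < 30:
            break
    tokens = tokens * (40 - num)
    return num

11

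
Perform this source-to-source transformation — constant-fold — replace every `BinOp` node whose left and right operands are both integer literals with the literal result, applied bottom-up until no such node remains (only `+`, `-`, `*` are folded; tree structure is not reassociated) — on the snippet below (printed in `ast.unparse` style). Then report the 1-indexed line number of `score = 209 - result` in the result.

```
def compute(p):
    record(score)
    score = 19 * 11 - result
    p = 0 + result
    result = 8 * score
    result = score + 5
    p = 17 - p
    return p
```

3

Transformed code:
def compute(p):
    record(score)
    score = 209 - result
    p = 0 + result
    result = 8 * score
    result = score + 5
    p = 17 - p
    return p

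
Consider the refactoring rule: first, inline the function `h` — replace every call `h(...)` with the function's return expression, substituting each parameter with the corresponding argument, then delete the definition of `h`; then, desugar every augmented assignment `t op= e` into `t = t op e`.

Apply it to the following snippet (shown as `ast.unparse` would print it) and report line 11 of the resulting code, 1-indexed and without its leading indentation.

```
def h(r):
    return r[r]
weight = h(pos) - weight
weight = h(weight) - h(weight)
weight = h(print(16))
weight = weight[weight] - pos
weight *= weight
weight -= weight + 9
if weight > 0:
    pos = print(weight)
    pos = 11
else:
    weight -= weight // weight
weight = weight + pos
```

weight = weight - weight // weight

Transformed code:
weight = pos[pos] - weight
weight = weight[weight] - weight[weight]
weight = print(16)[print(16)]
weight = weight[weight] - pos
weight = weight * weight
weight = weight - (weight + 9)
if weight > 0:
    pos = print(weight)
    pos = 11
else:
    weight = weight - weight // weight
weight = weight + pos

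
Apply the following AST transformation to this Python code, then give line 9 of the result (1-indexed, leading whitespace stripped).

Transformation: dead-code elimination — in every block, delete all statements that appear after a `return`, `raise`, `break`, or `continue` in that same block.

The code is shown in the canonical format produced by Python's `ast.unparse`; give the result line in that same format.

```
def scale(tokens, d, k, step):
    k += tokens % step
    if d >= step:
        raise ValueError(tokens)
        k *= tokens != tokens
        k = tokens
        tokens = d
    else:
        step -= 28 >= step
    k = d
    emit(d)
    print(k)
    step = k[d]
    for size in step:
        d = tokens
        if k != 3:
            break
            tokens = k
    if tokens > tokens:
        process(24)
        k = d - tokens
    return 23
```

Transformed code:
def scale(tokens, d, k, step):
    k += tokens % step
    if d >= step:
        raise ValueError(tokens)
    else:
        step -= 28 >= step
    k = d
    emit(d)
    print(k)
    step = k[d]
    for size in step:
        d = tokens
        if k != 3:
            break
    if tokens > tokens:
        process(24)
        k = d - tokens
    return 23

print(k)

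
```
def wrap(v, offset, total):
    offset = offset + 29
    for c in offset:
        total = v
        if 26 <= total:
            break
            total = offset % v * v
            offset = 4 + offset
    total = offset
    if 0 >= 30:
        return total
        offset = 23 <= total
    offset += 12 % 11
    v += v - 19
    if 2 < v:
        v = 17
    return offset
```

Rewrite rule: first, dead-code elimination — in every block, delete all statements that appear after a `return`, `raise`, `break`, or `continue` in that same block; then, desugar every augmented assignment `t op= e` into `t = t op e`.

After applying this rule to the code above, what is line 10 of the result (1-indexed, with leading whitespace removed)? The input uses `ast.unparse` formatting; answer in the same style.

offset = offset + 12 % 11

Transformed code:
def wrap(v, offset, total):
    offset = offset + 29
    for c in offset:
        total = v
        if 26 <= total:
            break
    total = offset
    if 0 >= 30:
        return total
    offset = offset + 12 % 11
    v = v + (v - 19)
    if 2 < v:
        v = 17
    return offset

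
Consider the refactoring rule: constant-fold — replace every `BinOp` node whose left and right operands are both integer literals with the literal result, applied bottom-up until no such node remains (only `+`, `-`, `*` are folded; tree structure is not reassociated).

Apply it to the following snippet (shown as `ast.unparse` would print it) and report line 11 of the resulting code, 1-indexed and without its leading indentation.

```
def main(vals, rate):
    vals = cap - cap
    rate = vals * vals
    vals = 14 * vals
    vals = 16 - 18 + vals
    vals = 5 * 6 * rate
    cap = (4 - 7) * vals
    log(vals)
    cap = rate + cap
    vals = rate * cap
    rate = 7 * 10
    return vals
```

Transformed code:
def main(vals, rate):
    vals = cap - cap
    rate = vals * vals
    vals = 14 * vals
    vals = -2 + vals
    vals = 30 * rate
    cap = -3 * vals
    log(vals)
    cap = rate + cap
    vals = rate * cap
    rate = 70
    return vals

rate = 70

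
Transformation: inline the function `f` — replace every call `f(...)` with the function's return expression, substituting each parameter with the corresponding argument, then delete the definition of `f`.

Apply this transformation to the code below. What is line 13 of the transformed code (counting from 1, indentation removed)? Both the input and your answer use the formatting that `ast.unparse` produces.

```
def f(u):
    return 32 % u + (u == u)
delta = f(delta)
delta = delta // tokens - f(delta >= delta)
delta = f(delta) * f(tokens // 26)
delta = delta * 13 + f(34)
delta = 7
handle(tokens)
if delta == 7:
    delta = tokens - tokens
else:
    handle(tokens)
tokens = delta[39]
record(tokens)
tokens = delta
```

tokens = delta

Transformed code:
delta = 32 % delta + (delta == delta)
delta = delta // tokens - (32 % (delta >= delta) + ((delta >= delta) == (delta >= delta)))
delta = (32 % delta + (delta == delta)) * (32 % (tokens // 26) + (tokens // 26 == tokens // 26))
delta = delta * 13 + (32 % 34 + (34 == 34))
delta = 7
handle(tokens)
if delta == 7:
    delta = tokens - tokens
else:
    handle(tokens)
tokens = delta[39]
record(tokens)
tokens = delta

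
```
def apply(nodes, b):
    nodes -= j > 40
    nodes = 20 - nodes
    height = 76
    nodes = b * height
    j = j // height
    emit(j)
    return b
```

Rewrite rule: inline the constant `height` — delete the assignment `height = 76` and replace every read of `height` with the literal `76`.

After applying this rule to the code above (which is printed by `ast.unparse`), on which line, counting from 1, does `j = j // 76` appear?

5

Transformed code:
def apply(nodes, b):
    nodes -= j > 40
    nodes = 20 - nodes
    nodes = b * 76
    j = j // 76
    emit(j)
    return b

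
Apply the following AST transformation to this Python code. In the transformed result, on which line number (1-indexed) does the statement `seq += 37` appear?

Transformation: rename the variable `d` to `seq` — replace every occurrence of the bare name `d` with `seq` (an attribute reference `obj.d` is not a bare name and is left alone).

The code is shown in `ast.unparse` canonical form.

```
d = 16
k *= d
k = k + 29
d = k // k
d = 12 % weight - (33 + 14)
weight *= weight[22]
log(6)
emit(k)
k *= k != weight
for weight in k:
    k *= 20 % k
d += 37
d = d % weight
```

12

Transformed code:
seq = 16
k *= seq
k = k + 29
seq = k // k
seq = 12 % weight - (33 + 14)
weight *= weight[22]
log(6)
emit(k)
k *= k != weight
for weight in k:
    k *= 20 % k
seq += 37
seq = seq % weight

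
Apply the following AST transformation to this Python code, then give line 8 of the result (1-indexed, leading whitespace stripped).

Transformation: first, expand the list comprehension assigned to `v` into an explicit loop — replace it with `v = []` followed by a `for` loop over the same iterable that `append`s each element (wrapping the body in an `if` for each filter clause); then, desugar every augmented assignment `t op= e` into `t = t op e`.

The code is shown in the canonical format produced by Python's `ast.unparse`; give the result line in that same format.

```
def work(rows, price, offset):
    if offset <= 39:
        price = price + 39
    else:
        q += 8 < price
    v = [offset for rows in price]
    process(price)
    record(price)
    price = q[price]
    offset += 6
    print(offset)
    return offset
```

v.append(offset)

Transformed code:
def work(rows, price, offset):
    if offset <= 39:
        price = price + 39
    else:
        q = q + (8 < price)
    v = []
    for rows in price:
        v.append(offset)
    process(price)
    record(price)
    price = q[price]
    offset = offset + 6
    print(offset)
    return offset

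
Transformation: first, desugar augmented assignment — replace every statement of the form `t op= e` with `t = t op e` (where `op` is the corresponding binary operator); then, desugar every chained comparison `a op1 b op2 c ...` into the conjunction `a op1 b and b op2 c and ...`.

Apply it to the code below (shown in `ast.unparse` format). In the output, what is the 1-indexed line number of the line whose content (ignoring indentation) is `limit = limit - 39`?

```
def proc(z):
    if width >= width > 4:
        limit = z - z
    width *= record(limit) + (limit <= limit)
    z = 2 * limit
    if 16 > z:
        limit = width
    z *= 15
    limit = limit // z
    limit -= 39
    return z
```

10

Transformed code:
def proc(z):
    if width >= width and width > 4:
        limit = z - z
    width = width * (record(limit) + (limit <= limit))
    z = 2 * limit
    if 16 > z:
        limit = width
    z = z * 15
    limit = limit // z
    limit = limit - 39
    return z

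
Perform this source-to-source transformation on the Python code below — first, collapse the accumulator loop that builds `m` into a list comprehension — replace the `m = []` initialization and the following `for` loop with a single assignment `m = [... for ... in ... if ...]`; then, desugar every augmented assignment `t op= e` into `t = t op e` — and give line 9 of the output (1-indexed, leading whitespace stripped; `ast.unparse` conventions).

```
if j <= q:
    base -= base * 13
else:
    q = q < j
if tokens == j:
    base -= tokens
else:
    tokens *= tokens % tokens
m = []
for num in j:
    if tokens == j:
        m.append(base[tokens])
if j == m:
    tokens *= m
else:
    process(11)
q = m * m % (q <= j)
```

m = [base[tokens] for num in j if tokens == j]

Transformed code:
if j <= q:
    base = base - base * 13
else:
    q = q < j
if tokens == j:
    base = base - tokens
else:
    tokens = tokens * (tokens % tokens)
m = [base[tokens] for num in j if tokens == j]
if j == m:
    tokens = tokens * m
else:
    process(11)
q = m * m % (q <= j)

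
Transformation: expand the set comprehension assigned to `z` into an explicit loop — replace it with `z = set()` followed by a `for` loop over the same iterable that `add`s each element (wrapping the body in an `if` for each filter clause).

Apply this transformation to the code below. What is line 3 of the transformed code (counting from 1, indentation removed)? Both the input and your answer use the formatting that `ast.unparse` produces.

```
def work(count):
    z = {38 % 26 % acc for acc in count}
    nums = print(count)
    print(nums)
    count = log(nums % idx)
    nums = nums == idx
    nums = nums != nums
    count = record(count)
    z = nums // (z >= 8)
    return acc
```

for acc in count:

Transformed code:
def work(count):
    z = set()
    for acc in count:
        z.add(38 % 26 % acc)
    nums = print(count)
    print(nums)
    count = log(nums % idx)
    nums = nums == idx
    nums = nums != nums
    count = record(count)
    z = nums // (z >= 8)
    return acc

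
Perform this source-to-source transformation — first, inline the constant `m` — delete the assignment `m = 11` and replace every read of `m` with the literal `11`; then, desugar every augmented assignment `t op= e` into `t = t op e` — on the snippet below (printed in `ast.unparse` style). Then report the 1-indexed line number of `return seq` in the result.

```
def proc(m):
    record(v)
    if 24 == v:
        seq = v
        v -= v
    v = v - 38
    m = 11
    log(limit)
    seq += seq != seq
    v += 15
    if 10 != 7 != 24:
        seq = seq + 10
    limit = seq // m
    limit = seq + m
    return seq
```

Transformed code:
def proc(m):
    record(v)
    if 24 == v:
        seq = v
        v = v - v
    v = v - 38
    log(limit)
    seq = seq + (seq != seq)
    v = v + 15
    if 10 != 7 != 24:
        seq = seq + 10
    limit = seq // 11
    limit = seq + 11
    return seq

14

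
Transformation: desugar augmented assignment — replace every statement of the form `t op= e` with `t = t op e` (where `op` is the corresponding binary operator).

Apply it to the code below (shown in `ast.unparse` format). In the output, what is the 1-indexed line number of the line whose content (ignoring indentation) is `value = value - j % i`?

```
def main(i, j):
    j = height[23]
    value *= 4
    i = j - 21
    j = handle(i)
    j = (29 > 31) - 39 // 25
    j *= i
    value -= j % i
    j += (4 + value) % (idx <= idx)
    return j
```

Transformed code:
def main(i, j):
    j = height[23]
    value = value * 4
    i = j - 21
    j = handle(i)
    j = (29 > 31) - 39 // 25
    j = j * i
    value = value - j % i
    j = j + (4 + value) % (idx <= idx)
    return j

8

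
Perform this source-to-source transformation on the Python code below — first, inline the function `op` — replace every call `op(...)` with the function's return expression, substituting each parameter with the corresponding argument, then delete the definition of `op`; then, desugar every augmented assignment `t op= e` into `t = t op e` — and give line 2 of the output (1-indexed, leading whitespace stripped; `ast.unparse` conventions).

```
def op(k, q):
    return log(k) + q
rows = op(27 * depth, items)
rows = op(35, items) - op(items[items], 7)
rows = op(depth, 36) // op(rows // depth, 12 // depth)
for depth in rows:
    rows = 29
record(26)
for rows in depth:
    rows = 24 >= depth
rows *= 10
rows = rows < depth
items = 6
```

Transformed code:
rows = log(27 * depth) + items
rows = log(35) + items - (log(items[items]) + 7)
rows = (log(depth) + 36) // (log(rows // depth) + 12 // depth)
for depth in rows:
    rows = 29
record(26)
for rows in depth:
    rows = 24 >= depth
rows = rows * 10
rows = rows < depth
items = 6

rows = log(35) + items - (log(items[items]) + 7)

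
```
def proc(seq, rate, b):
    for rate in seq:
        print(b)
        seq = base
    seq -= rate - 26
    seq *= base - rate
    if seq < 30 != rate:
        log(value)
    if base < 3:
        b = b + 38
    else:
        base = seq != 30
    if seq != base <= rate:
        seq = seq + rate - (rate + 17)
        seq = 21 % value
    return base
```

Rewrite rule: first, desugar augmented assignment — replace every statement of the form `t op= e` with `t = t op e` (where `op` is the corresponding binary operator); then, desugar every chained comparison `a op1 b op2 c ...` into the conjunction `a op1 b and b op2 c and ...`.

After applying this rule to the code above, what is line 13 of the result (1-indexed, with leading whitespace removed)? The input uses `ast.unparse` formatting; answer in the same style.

Transformed code:
def proc(seq, rate, b):
    for rate in seq:
        print(b)
        seq = base
    seq = seq - (rate - 26)
    seq = seq * (base - rate)
    if seq < 30 and 30 != rate:
        log(value)
    if base < 3:
        b = b + 38
    else:
        base = seq != 30
    if seq != base and base <= rate:
        seq = seq + rate - (rate + 17)
        seq = 21 % value
    return base

if seq != base and base <= rate:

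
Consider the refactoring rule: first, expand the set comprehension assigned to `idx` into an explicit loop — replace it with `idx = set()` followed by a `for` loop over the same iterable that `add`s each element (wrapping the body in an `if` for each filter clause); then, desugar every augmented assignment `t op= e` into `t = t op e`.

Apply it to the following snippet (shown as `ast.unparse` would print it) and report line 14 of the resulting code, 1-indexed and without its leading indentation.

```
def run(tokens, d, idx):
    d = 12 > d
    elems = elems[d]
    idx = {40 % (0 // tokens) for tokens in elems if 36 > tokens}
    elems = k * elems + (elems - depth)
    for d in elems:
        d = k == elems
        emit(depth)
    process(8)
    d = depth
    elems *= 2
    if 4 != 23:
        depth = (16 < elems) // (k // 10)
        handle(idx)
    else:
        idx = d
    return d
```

elems = elems * 2

Transformed code:
def run(tokens, d, idx):
    d = 12 > d
    elems = elems[d]
    idx = set()
    for tokens in elems:
        if 36 > tokens:
            idx.add(40 % (0 // tokens))
    elems = k * elems + (elems - depth)
    for d in elems:
        d = k == elems
        emit(depth)
    process(8)
    d = depth
    elems = elems * 2
    if 4 != 23:
        depth = (16 < elems) // (k // 10)
        handle(idx)
    else:
        idx = d
    return d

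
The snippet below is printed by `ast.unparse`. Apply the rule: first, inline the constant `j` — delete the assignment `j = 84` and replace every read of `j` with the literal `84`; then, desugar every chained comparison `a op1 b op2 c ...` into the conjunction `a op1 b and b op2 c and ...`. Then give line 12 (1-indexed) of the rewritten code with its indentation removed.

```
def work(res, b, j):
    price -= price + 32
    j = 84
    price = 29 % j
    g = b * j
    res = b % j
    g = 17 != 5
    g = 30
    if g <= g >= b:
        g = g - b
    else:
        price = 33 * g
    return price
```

Transformed code:
def work(res, b, j):
    price -= price + 32
    price = 29 % 84
    g = b * 84
    res = b % 84
    g = 17 != 5
    g = 30
    if g <= g and g >= b:
        g = g - b
    else:
        price = 33 * g
    return price

return price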